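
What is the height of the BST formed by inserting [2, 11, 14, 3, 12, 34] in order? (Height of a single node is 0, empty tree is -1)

Insertion order: [2, 11, 14, 3, 12, 34]
Tree (level-order array): [2, None, 11, 3, 14, None, None, 12, 34]
Compute height bottom-up (empty subtree = -1):
  height(3) = 1 + max(-1, -1) = 0
  height(12) = 1 + max(-1, -1) = 0
  height(34) = 1 + max(-1, -1) = 0
  height(14) = 1 + max(0, 0) = 1
  height(11) = 1 + max(0, 1) = 2
  height(2) = 1 + max(-1, 2) = 3
Height = 3


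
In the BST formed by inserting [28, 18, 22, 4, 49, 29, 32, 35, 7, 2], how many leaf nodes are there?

Tree built from: [28, 18, 22, 4, 49, 29, 32, 35, 7, 2]
Tree (level-order array): [28, 18, 49, 4, 22, 29, None, 2, 7, None, None, None, 32, None, None, None, None, None, 35]
Rule: A leaf has 0 children.
Per-node child counts:
  node 28: 2 child(ren)
  node 18: 2 child(ren)
  node 4: 2 child(ren)
  node 2: 0 child(ren)
  node 7: 0 child(ren)
  node 22: 0 child(ren)
  node 49: 1 child(ren)
  node 29: 1 child(ren)
  node 32: 1 child(ren)
  node 35: 0 child(ren)
Matching nodes: [2, 7, 22, 35]
Count of leaf nodes: 4


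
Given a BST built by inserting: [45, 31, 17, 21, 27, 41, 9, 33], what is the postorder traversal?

Tree insertion order: [45, 31, 17, 21, 27, 41, 9, 33]
Tree (level-order array): [45, 31, None, 17, 41, 9, 21, 33, None, None, None, None, 27]
Postorder traversal: [9, 27, 21, 17, 33, 41, 31, 45]


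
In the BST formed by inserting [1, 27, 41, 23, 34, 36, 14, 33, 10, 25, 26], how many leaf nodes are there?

Tree built from: [1, 27, 41, 23, 34, 36, 14, 33, 10, 25, 26]
Tree (level-order array): [1, None, 27, 23, 41, 14, 25, 34, None, 10, None, None, 26, 33, 36]
Rule: A leaf has 0 children.
Per-node child counts:
  node 1: 1 child(ren)
  node 27: 2 child(ren)
  node 23: 2 child(ren)
  node 14: 1 child(ren)
  node 10: 0 child(ren)
  node 25: 1 child(ren)
  node 26: 0 child(ren)
  node 41: 1 child(ren)
  node 34: 2 child(ren)
  node 33: 0 child(ren)
  node 36: 0 child(ren)
Matching nodes: [10, 26, 33, 36]
Count of leaf nodes: 4


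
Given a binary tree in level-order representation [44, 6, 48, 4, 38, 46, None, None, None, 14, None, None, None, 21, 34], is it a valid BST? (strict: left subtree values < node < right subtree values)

Level-order array: [44, 6, 48, 4, 38, 46, None, None, None, 14, None, None, None, 21, 34]
Validate using subtree bounds (lo, hi): at each node, require lo < value < hi,
then recurse left with hi=value and right with lo=value.
Preorder trace (stopping at first violation):
  at node 44 with bounds (-inf, +inf): OK
  at node 6 with bounds (-inf, 44): OK
  at node 4 with bounds (-inf, 6): OK
  at node 38 with bounds (6, 44): OK
  at node 14 with bounds (6, 38): OK
  at node 21 with bounds (6, 14): VIOLATION
Node 21 violates its bound: not (6 < 21 < 14).
Result: Not a valid BST


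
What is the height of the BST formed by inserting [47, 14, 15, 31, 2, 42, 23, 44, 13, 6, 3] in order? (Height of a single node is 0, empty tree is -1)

Insertion order: [47, 14, 15, 31, 2, 42, 23, 44, 13, 6, 3]
Tree (level-order array): [47, 14, None, 2, 15, None, 13, None, 31, 6, None, 23, 42, 3, None, None, None, None, 44]
Compute height bottom-up (empty subtree = -1):
  height(3) = 1 + max(-1, -1) = 0
  height(6) = 1 + max(0, -1) = 1
  height(13) = 1 + max(1, -1) = 2
  height(2) = 1 + max(-1, 2) = 3
  height(23) = 1 + max(-1, -1) = 0
  height(44) = 1 + max(-1, -1) = 0
  height(42) = 1 + max(-1, 0) = 1
  height(31) = 1 + max(0, 1) = 2
  height(15) = 1 + max(-1, 2) = 3
  height(14) = 1 + max(3, 3) = 4
  height(47) = 1 + max(4, -1) = 5
Height = 5


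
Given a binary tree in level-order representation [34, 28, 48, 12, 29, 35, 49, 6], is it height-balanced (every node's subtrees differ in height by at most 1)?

Tree (level-order array): [34, 28, 48, 12, 29, 35, 49, 6]
Definition: a tree is height-balanced if, at every node, |h(left) - h(right)| <= 1 (empty subtree has height -1).
Bottom-up per-node check:
  node 6: h_left=-1, h_right=-1, diff=0 [OK], height=0
  node 12: h_left=0, h_right=-1, diff=1 [OK], height=1
  node 29: h_left=-1, h_right=-1, diff=0 [OK], height=0
  node 28: h_left=1, h_right=0, diff=1 [OK], height=2
  node 35: h_left=-1, h_right=-1, diff=0 [OK], height=0
  node 49: h_left=-1, h_right=-1, diff=0 [OK], height=0
  node 48: h_left=0, h_right=0, diff=0 [OK], height=1
  node 34: h_left=2, h_right=1, diff=1 [OK], height=3
All nodes satisfy the balance condition.
Result: Balanced


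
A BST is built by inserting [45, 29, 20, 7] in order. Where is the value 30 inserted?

Starting tree (level order): [45, 29, None, 20, None, 7]
Insertion path: 45 -> 29
Result: insert 30 as right child of 29
Final tree (level order): [45, 29, None, 20, 30, 7]


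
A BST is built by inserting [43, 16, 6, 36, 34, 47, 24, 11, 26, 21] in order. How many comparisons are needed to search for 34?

Search path for 34: 43 -> 16 -> 36 -> 34
Found: True
Comparisons: 4


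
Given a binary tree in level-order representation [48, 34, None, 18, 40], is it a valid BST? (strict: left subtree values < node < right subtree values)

Level-order array: [48, 34, None, 18, 40]
Validate using subtree bounds (lo, hi): at each node, require lo < value < hi,
then recurse left with hi=value and right with lo=value.
Preorder trace (stopping at first violation):
  at node 48 with bounds (-inf, +inf): OK
  at node 34 with bounds (-inf, 48): OK
  at node 18 with bounds (-inf, 34): OK
  at node 40 with bounds (34, 48): OK
No violation found at any node.
Result: Valid BST


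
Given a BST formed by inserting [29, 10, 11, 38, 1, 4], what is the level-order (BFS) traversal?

Tree insertion order: [29, 10, 11, 38, 1, 4]
Tree (level-order array): [29, 10, 38, 1, 11, None, None, None, 4]
BFS from the root, enqueuing left then right child of each popped node:
  queue [29] -> pop 29, enqueue [10, 38], visited so far: [29]
  queue [10, 38] -> pop 10, enqueue [1, 11], visited so far: [29, 10]
  queue [38, 1, 11] -> pop 38, enqueue [none], visited so far: [29, 10, 38]
  queue [1, 11] -> pop 1, enqueue [4], visited so far: [29, 10, 38, 1]
  queue [11, 4] -> pop 11, enqueue [none], visited so far: [29, 10, 38, 1, 11]
  queue [4] -> pop 4, enqueue [none], visited so far: [29, 10, 38, 1, 11, 4]
Result: [29, 10, 38, 1, 11, 4]


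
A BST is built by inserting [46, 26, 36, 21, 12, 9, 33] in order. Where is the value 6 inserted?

Starting tree (level order): [46, 26, None, 21, 36, 12, None, 33, None, 9]
Insertion path: 46 -> 26 -> 21 -> 12 -> 9
Result: insert 6 as left child of 9
Final tree (level order): [46, 26, None, 21, 36, 12, None, 33, None, 9, None, None, None, 6]


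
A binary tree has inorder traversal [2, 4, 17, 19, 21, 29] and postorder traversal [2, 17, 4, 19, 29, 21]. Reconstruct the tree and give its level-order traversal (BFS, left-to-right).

Inorder:   [2, 4, 17, 19, 21, 29]
Postorder: [2, 17, 4, 19, 29, 21]
Algorithm: postorder visits root last, so walk postorder right-to-left;
each value is the root of the current inorder slice — split it at that
value, recurse on the right subtree first, then the left.
Recursive splits:
  root=21; inorder splits into left=[2, 4, 17, 19], right=[29]
  root=29; inorder splits into left=[], right=[]
  root=19; inorder splits into left=[2, 4, 17], right=[]
  root=4; inorder splits into left=[2], right=[17]
  root=17; inorder splits into left=[], right=[]
  root=2; inorder splits into left=[], right=[]
Reconstructed level-order: [21, 19, 29, 4, 2, 17]


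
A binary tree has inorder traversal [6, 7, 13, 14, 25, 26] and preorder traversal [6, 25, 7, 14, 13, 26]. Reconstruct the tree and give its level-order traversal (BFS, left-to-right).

Inorder:  [6, 7, 13, 14, 25, 26]
Preorder: [6, 25, 7, 14, 13, 26]
Algorithm: preorder visits root first, so consume preorder in order;
for each root, split the current inorder slice at that value into
left-subtree inorder and right-subtree inorder, then recurse.
Recursive splits:
  root=6; inorder splits into left=[], right=[7, 13, 14, 25, 26]
  root=25; inorder splits into left=[7, 13, 14], right=[26]
  root=7; inorder splits into left=[], right=[13, 14]
  root=14; inorder splits into left=[13], right=[]
  root=13; inorder splits into left=[], right=[]
  root=26; inorder splits into left=[], right=[]
Reconstructed level-order: [6, 25, 7, 26, 14, 13]


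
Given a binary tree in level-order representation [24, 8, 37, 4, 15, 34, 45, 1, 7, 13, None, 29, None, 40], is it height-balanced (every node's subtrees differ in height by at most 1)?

Tree (level-order array): [24, 8, 37, 4, 15, 34, 45, 1, 7, 13, None, 29, None, 40]
Definition: a tree is height-balanced if, at every node, |h(left) - h(right)| <= 1 (empty subtree has height -1).
Bottom-up per-node check:
  node 1: h_left=-1, h_right=-1, diff=0 [OK], height=0
  node 7: h_left=-1, h_right=-1, diff=0 [OK], height=0
  node 4: h_left=0, h_right=0, diff=0 [OK], height=1
  node 13: h_left=-1, h_right=-1, diff=0 [OK], height=0
  node 15: h_left=0, h_right=-1, diff=1 [OK], height=1
  node 8: h_left=1, h_right=1, diff=0 [OK], height=2
  node 29: h_left=-1, h_right=-1, diff=0 [OK], height=0
  node 34: h_left=0, h_right=-1, diff=1 [OK], height=1
  node 40: h_left=-1, h_right=-1, diff=0 [OK], height=0
  node 45: h_left=0, h_right=-1, diff=1 [OK], height=1
  node 37: h_left=1, h_right=1, diff=0 [OK], height=2
  node 24: h_left=2, h_right=2, diff=0 [OK], height=3
All nodes satisfy the balance condition.
Result: Balanced


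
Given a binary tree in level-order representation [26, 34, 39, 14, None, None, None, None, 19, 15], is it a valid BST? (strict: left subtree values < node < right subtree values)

Level-order array: [26, 34, 39, 14, None, None, None, None, 19, 15]
Validate using subtree bounds (lo, hi): at each node, require lo < value < hi,
then recurse left with hi=value and right with lo=value.
Preorder trace (stopping at first violation):
  at node 26 with bounds (-inf, +inf): OK
  at node 34 with bounds (-inf, 26): VIOLATION
Node 34 violates its bound: not (-inf < 34 < 26).
Result: Not a valid BST


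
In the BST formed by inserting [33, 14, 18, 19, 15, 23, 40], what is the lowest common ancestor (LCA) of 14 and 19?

Tree insertion order: [33, 14, 18, 19, 15, 23, 40]
Tree (level-order array): [33, 14, 40, None, 18, None, None, 15, 19, None, None, None, 23]
In a BST, the LCA of p=14, q=19 is the first node v on the
root-to-leaf path with p <= v <= q (go left if both < v, right if both > v).
Walk from root:
  at 33: both 14 and 19 < 33, go left
  at 14: 14 <= 14 <= 19, this is the LCA
LCA = 14


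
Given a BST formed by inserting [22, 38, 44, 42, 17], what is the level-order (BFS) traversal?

Tree insertion order: [22, 38, 44, 42, 17]
Tree (level-order array): [22, 17, 38, None, None, None, 44, 42]
BFS from the root, enqueuing left then right child of each popped node:
  queue [22] -> pop 22, enqueue [17, 38], visited so far: [22]
  queue [17, 38] -> pop 17, enqueue [none], visited so far: [22, 17]
  queue [38] -> pop 38, enqueue [44], visited so far: [22, 17, 38]
  queue [44] -> pop 44, enqueue [42], visited so far: [22, 17, 38, 44]
  queue [42] -> pop 42, enqueue [none], visited so far: [22, 17, 38, 44, 42]
Result: [22, 17, 38, 44, 42]


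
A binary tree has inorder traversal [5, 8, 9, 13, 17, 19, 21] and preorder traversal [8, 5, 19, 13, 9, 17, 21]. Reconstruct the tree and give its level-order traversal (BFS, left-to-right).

Inorder:  [5, 8, 9, 13, 17, 19, 21]
Preorder: [8, 5, 19, 13, 9, 17, 21]
Algorithm: preorder visits root first, so consume preorder in order;
for each root, split the current inorder slice at that value into
left-subtree inorder and right-subtree inorder, then recurse.
Recursive splits:
  root=8; inorder splits into left=[5], right=[9, 13, 17, 19, 21]
  root=5; inorder splits into left=[], right=[]
  root=19; inorder splits into left=[9, 13, 17], right=[21]
  root=13; inorder splits into left=[9], right=[17]
  root=9; inorder splits into left=[], right=[]
  root=17; inorder splits into left=[], right=[]
  root=21; inorder splits into left=[], right=[]
Reconstructed level-order: [8, 5, 19, 13, 21, 9, 17]


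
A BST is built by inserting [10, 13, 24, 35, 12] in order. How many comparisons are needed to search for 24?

Search path for 24: 10 -> 13 -> 24
Found: True
Comparisons: 3


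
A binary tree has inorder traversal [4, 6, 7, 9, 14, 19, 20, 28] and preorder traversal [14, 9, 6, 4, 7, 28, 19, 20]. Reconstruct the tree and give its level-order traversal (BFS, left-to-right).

Inorder:  [4, 6, 7, 9, 14, 19, 20, 28]
Preorder: [14, 9, 6, 4, 7, 28, 19, 20]
Algorithm: preorder visits root first, so consume preorder in order;
for each root, split the current inorder slice at that value into
left-subtree inorder and right-subtree inorder, then recurse.
Recursive splits:
  root=14; inorder splits into left=[4, 6, 7, 9], right=[19, 20, 28]
  root=9; inorder splits into left=[4, 6, 7], right=[]
  root=6; inorder splits into left=[4], right=[7]
  root=4; inorder splits into left=[], right=[]
  root=7; inorder splits into left=[], right=[]
  root=28; inorder splits into left=[19, 20], right=[]
  root=19; inorder splits into left=[], right=[20]
  root=20; inorder splits into left=[], right=[]
Reconstructed level-order: [14, 9, 28, 6, 19, 4, 7, 20]


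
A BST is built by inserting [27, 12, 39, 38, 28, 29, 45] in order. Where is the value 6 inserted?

Starting tree (level order): [27, 12, 39, None, None, 38, 45, 28, None, None, None, None, 29]
Insertion path: 27 -> 12
Result: insert 6 as left child of 12
Final tree (level order): [27, 12, 39, 6, None, 38, 45, None, None, 28, None, None, None, None, 29]


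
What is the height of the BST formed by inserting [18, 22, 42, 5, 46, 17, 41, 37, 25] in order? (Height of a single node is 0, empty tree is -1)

Insertion order: [18, 22, 42, 5, 46, 17, 41, 37, 25]
Tree (level-order array): [18, 5, 22, None, 17, None, 42, None, None, 41, 46, 37, None, None, None, 25]
Compute height bottom-up (empty subtree = -1):
  height(17) = 1 + max(-1, -1) = 0
  height(5) = 1 + max(-1, 0) = 1
  height(25) = 1 + max(-1, -1) = 0
  height(37) = 1 + max(0, -1) = 1
  height(41) = 1 + max(1, -1) = 2
  height(46) = 1 + max(-1, -1) = 0
  height(42) = 1 + max(2, 0) = 3
  height(22) = 1 + max(-1, 3) = 4
  height(18) = 1 + max(1, 4) = 5
Height = 5


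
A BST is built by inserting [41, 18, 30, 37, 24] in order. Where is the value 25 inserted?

Starting tree (level order): [41, 18, None, None, 30, 24, 37]
Insertion path: 41 -> 18 -> 30 -> 24
Result: insert 25 as right child of 24
Final tree (level order): [41, 18, None, None, 30, 24, 37, None, 25]


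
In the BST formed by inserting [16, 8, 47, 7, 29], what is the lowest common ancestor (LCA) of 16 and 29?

Tree insertion order: [16, 8, 47, 7, 29]
Tree (level-order array): [16, 8, 47, 7, None, 29]
In a BST, the LCA of p=16, q=29 is the first node v on the
root-to-leaf path with p <= v <= q (go left if both < v, right if both > v).
Walk from root:
  at 16: 16 <= 16 <= 29, this is the LCA
LCA = 16


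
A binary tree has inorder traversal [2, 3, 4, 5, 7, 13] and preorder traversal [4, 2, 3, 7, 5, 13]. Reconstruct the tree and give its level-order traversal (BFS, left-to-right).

Inorder:  [2, 3, 4, 5, 7, 13]
Preorder: [4, 2, 3, 7, 5, 13]
Algorithm: preorder visits root first, so consume preorder in order;
for each root, split the current inorder slice at that value into
left-subtree inorder and right-subtree inorder, then recurse.
Recursive splits:
  root=4; inorder splits into left=[2, 3], right=[5, 7, 13]
  root=2; inorder splits into left=[], right=[3]
  root=3; inorder splits into left=[], right=[]
  root=7; inorder splits into left=[5], right=[13]
  root=5; inorder splits into left=[], right=[]
  root=13; inorder splits into left=[], right=[]
Reconstructed level-order: [4, 2, 7, 3, 5, 13]


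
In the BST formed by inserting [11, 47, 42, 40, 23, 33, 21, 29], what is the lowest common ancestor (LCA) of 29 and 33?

Tree insertion order: [11, 47, 42, 40, 23, 33, 21, 29]
Tree (level-order array): [11, None, 47, 42, None, 40, None, 23, None, 21, 33, None, None, 29]
In a BST, the LCA of p=29, q=33 is the first node v on the
root-to-leaf path with p <= v <= q (go left if both < v, right if both > v).
Walk from root:
  at 11: both 29 and 33 > 11, go right
  at 47: both 29 and 33 < 47, go left
  at 42: both 29 and 33 < 42, go left
  at 40: both 29 and 33 < 40, go left
  at 23: both 29 and 33 > 23, go right
  at 33: 29 <= 33 <= 33, this is the LCA
LCA = 33


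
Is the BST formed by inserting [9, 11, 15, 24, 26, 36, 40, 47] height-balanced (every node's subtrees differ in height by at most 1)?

Tree (level-order array): [9, None, 11, None, 15, None, 24, None, 26, None, 36, None, 40, None, 47]
Definition: a tree is height-balanced if, at every node, |h(left) - h(right)| <= 1 (empty subtree has height -1).
Bottom-up per-node check:
  node 47: h_left=-1, h_right=-1, diff=0 [OK], height=0
  node 40: h_left=-1, h_right=0, diff=1 [OK], height=1
  node 36: h_left=-1, h_right=1, diff=2 [FAIL (|-1-1|=2 > 1)], height=2
  node 26: h_left=-1, h_right=2, diff=3 [FAIL (|-1-2|=3 > 1)], height=3
  node 24: h_left=-1, h_right=3, diff=4 [FAIL (|-1-3|=4 > 1)], height=4
  node 15: h_left=-1, h_right=4, diff=5 [FAIL (|-1-4|=5 > 1)], height=5
  node 11: h_left=-1, h_right=5, diff=6 [FAIL (|-1-5|=6 > 1)], height=6
  node 9: h_left=-1, h_right=6, diff=7 [FAIL (|-1-6|=7 > 1)], height=7
Node 36 violates the condition: |-1 - 1| = 2 > 1.
Result: Not balanced


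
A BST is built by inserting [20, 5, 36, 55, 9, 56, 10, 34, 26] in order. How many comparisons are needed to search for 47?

Search path for 47: 20 -> 36 -> 55
Found: False
Comparisons: 3


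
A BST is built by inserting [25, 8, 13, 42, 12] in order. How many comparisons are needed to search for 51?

Search path for 51: 25 -> 42
Found: False
Comparisons: 2


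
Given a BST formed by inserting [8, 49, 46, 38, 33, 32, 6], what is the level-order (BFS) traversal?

Tree insertion order: [8, 49, 46, 38, 33, 32, 6]
Tree (level-order array): [8, 6, 49, None, None, 46, None, 38, None, 33, None, 32]
BFS from the root, enqueuing left then right child of each popped node:
  queue [8] -> pop 8, enqueue [6, 49], visited so far: [8]
  queue [6, 49] -> pop 6, enqueue [none], visited so far: [8, 6]
  queue [49] -> pop 49, enqueue [46], visited so far: [8, 6, 49]
  queue [46] -> pop 46, enqueue [38], visited so far: [8, 6, 49, 46]
  queue [38] -> pop 38, enqueue [33], visited so far: [8, 6, 49, 46, 38]
  queue [33] -> pop 33, enqueue [32], visited so far: [8, 6, 49, 46, 38, 33]
  queue [32] -> pop 32, enqueue [none], visited so far: [8, 6, 49, 46, 38, 33, 32]
Result: [8, 6, 49, 46, 38, 33, 32]


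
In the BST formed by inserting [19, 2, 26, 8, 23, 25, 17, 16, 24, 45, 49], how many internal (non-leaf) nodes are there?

Tree built from: [19, 2, 26, 8, 23, 25, 17, 16, 24, 45, 49]
Tree (level-order array): [19, 2, 26, None, 8, 23, 45, None, 17, None, 25, None, 49, 16, None, 24]
Rule: An internal node has at least one child.
Per-node child counts:
  node 19: 2 child(ren)
  node 2: 1 child(ren)
  node 8: 1 child(ren)
  node 17: 1 child(ren)
  node 16: 0 child(ren)
  node 26: 2 child(ren)
  node 23: 1 child(ren)
  node 25: 1 child(ren)
  node 24: 0 child(ren)
  node 45: 1 child(ren)
  node 49: 0 child(ren)
Matching nodes: [19, 2, 8, 17, 26, 23, 25, 45]
Count of internal (non-leaf) nodes: 8


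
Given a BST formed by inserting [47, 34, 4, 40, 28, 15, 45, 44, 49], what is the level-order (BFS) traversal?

Tree insertion order: [47, 34, 4, 40, 28, 15, 45, 44, 49]
Tree (level-order array): [47, 34, 49, 4, 40, None, None, None, 28, None, 45, 15, None, 44]
BFS from the root, enqueuing left then right child of each popped node:
  queue [47] -> pop 47, enqueue [34, 49], visited so far: [47]
  queue [34, 49] -> pop 34, enqueue [4, 40], visited so far: [47, 34]
  queue [49, 4, 40] -> pop 49, enqueue [none], visited so far: [47, 34, 49]
  queue [4, 40] -> pop 4, enqueue [28], visited so far: [47, 34, 49, 4]
  queue [40, 28] -> pop 40, enqueue [45], visited so far: [47, 34, 49, 4, 40]
  queue [28, 45] -> pop 28, enqueue [15], visited so far: [47, 34, 49, 4, 40, 28]
  queue [45, 15] -> pop 45, enqueue [44], visited so far: [47, 34, 49, 4, 40, 28, 45]
  queue [15, 44] -> pop 15, enqueue [none], visited so far: [47, 34, 49, 4, 40, 28, 45, 15]
  queue [44] -> pop 44, enqueue [none], visited so far: [47, 34, 49, 4, 40, 28, 45, 15, 44]
Result: [47, 34, 49, 4, 40, 28, 45, 15, 44]


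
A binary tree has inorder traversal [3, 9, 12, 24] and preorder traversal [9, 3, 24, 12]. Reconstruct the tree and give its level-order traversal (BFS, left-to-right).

Inorder:  [3, 9, 12, 24]
Preorder: [9, 3, 24, 12]
Algorithm: preorder visits root first, so consume preorder in order;
for each root, split the current inorder slice at that value into
left-subtree inorder and right-subtree inorder, then recurse.
Recursive splits:
  root=9; inorder splits into left=[3], right=[12, 24]
  root=3; inorder splits into left=[], right=[]
  root=24; inorder splits into left=[12], right=[]
  root=12; inorder splits into left=[], right=[]
Reconstructed level-order: [9, 3, 24, 12]


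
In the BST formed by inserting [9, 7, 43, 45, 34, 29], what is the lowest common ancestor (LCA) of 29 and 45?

Tree insertion order: [9, 7, 43, 45, 34, 29]
Tree (level-order array): [9, 7, 43, None, None, 34, 45, 29]
In a BST, the LCA of p=29, q=45 is the first node v on the
root-to-leaf path with p <= v <= q (go left if both < v, right if both > v).
Walk from root:
  at 9: both 29 and 45 > 9, go right
  at 43: 29 <= 43 <= 45, this is the LCA
LCA = 43


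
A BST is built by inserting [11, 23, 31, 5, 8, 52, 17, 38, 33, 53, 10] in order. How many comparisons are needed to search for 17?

Search path for 17: 11 -> 23 -> 17
Found: True
Comparisons: 3


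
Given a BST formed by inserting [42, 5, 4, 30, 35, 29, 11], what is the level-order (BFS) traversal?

Tree insertion order: [42, 5, 4, 30, 35, 29, 11]
Tree (level-order array): [42, 5, None, 4, 30, None, None, 29, 35, 11]
BFS from the root, enqueuing left then right child of each popped node:
  queue [42] -> pop 42, enqueue [5], visited so far: [42]
  queue [5] -> pop 5, enqueue [4, 30], visited so far: [42, 5]
  queue [4, 30] -> pop 4, enqueue [none], visited so far: [42, 5, 4]
  queue [30] -> pop 30, enqueue [29, 35], visited so far: [42, 5, 4, 30]
  queue [29, 35] -> pop 29, enqueue [11], visited so far: [42, 5, 4, 30, 29]
  queue [35, 11] -> pop 35, enqueue [none], visited so far: [42, 5, 4, 30, 29, 35]
  queue [11] -> pop 11, enqueue [none], visited so far: [42, 5, 4, 30, 29, 35, 11]
Result: [42, 5, 4, 30, 29, 35, 11]


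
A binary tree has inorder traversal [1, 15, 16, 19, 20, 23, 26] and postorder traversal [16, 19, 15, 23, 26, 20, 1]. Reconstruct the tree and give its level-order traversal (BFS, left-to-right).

Inorder:   [1, 15, 16, 19, 20, 23, 26]
Postorder: [16, 19, 15, 23, 26, 20, 1]
Algorithm: postorder visits root last, so walk postorder right-to-left;
each value is the root of the current inorder slice — split it at that
value, recurse on the right subtree first, then the left.
Recursive splits:
  root=1; inorder splits into left=[], right=[15, 16, 19, 20, 23, 26]
  root=20; inorder splits into left=[15, 16, 19], right=[23, 26]
  root=26; inorder splits into left=[23], right=[]
  root=23; inorder splits into left=[], right=[]
  root=15; inorder splits into left=[], right=[16, 19]
  root=19; inorder splits into left=[16], right=[]
  root=16; inorder splits into left=[], right=[]
Reconstructed level-order: [1, 20, 15, 26, 19, 23, 16]


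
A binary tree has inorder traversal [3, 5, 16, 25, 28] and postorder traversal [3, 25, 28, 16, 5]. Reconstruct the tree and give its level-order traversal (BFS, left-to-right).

Inorder:   [3, 5, 16, 25, 28]
Postorder: [3, 25, 28, 16, 5]
Algorithm: postorder visits root last, so walk postorder right-to-left;
each value is the root of the current inorder slice — split it at that
value, recurse on the right subtree first, then the left.
Recursive splits:
  root=5; inorder splits into left=[3], right=[16, 25, 28]
  root=16; inorder splits into left=[], right=[25, 28]
  root=28; inorder splits into left=[25], right=[]
  root=25; inorder splits into left=[], right=[]
  root=3; inorder splits into left=[], right=[]
Reconstructed level-order: [5, 3, 16, 28, 25]


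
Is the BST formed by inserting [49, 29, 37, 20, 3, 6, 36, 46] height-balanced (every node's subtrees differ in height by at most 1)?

Tree (level-order array): [49, 29, None, 20, 37, 3, None, 36, 46, None, 6]
Definition: a tree is height-balanced if, at every node, |h(left) - h(right)| <= 1 (empty subtree has height -1).
Bottom-up per-node check:
  node 6: h_left=-1, h_right=-1, diff=0 [OK], height=0
  node 3: h_left=-1, h_right=0, diff=1 [OK], height=1
  node 20: h_left=1, h_right=-1, diff=2 [FAIL (|1--1|=2 > 1)], height=2
  node 36: h_left=-1, h_right=-1, diff=0 [OK], height=0
  node 46: h_left=-1, h_right=-1, diff=0 [OK], height=0
  node 37: h_left=0, h_right=0, diff=0 [OK], height=1
  node 29: h_left=2, h_right=1, diff=1 [OK], height=3
  node 49: h_left=3, h_right=-1, diff=4 [FAIL (|3--1|=4 > 1)], height=4
Node 20 violates the condition: |1 - -1| = 2 > 1.
Result: Not balanced


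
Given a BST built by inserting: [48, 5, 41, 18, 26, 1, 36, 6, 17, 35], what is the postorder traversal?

Tree insertion order: [48, 5, 41, 18, 26, 1, 36, 6, 17, 35]
Tree (level-order array): [48, 5, None, 1, 41, None, None, 18, None, 6, 26, None, 17, None, 36, None, None, 35]
Postorder traversal: [1, 17, 6, 35, 36, 26, 18, 41, 5, 48]


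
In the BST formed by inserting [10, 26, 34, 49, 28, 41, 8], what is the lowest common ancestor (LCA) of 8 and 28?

Tree insertion order: [10, 26, 34, 49, 28, 41, 8]
Tree (level-order array): [10, 8, 26, None, None, None, 34, 28, 49, None, None, 41]
In a BST, the LCA of p=8, q=28 is the first node v on the
root-to-leaf path with p <= v <= q (go left if both < v, right if both > v).
Walk from root:
  at 10: 8 <= 10 <= 28, this is the LCA
LCA = 10


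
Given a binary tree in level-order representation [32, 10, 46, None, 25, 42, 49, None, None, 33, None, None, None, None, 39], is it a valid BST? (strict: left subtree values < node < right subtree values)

Level-order array: [32, 10, 46, None, 25, 42, 49, None, None, 33, None, None, None, None, 39]
Validate using subtree bounds (lo, hi): at each node, require lo < value < hi,
then recurse left with hi=value and right with lo=value.
Preorder trace (stopping at first violation):
  at node 32 with bounds (-inf, +inf): OK
  at node 10 with bounds (-inf, 32): OK
  at node 25 with bounds (10, 32): OK
  at node 46 with bounds (32, +inf): OK
  at node 42 with bounds (32, 46): OK
  at node 33 with bounds (32, 42): OK
  at node 39 with bounds (33, 42): OK
  at node 49 with bounds (46, +inf): OK
No violation found at any node.
Result: Valid BST


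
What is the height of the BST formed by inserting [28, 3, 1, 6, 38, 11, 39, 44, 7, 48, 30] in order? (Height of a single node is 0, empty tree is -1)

Insertion order: [28, 3, 1, 6, 38, 11, 39, 44, 7, 48, 30]
Tree (level-order array): [28, 3, 38, 1, 6, 30, 39, None, None, None, 11, None, None, None, 44, 7, None, None, 48]
Compute height bottom-up (empty subtree = -1):
  height(1) = 1 + max(-1, -1) = 0
  height(7) = 1 + max(-1, -1) = 0
  height(11) = 1 + max(0, -1) = 1
  height(6) = 1 + max(-1, 1) = 2
  height(3) = 1 + max(0, 2) = 3
  height(30) = 1 + max(-1, -1) = 0
  height(48) = 1 + max(-1, -1) = 0
  height(44) = 1 + max(-1, 0) = 1
  height(39) = 1 + max(-1, 1) = 2
  height(38) = 1 + max(0, 2) = 3
  height(28) = 1 + max(3, 3) = 4
Height = 4


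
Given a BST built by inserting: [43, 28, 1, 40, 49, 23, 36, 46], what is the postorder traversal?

Tree insertion order: [43, 28, 1, 40, 49, 23, 36, 46]
Tree (level-order array): [43, 28, 49, 1, 40, 46, None, None, 23, 36]
Postorder traversal: [23, 1, 36, 40, 28, 46, 49, 43]


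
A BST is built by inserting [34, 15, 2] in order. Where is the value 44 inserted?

Starting tree (level order): [34, 15, None, 2]
Insertion path: 34
Result: insert 44 as right child of 34
Final tree (level order): [34, 15, 44, 2]


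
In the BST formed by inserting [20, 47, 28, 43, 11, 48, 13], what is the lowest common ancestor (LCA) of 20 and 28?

Tree insertion order: [20, 47, 28, 43, 11, 48, 13]
Tree (level-order array): [20, 11, 47, None, 13, 28, 48, None, None, None, 43]
In a BST, the LCA of p=20, q=28 is the first node v on the
root-to-leaf path with p <= v <= q (go left if both < v, right if both > v).
Walk from root:
  at 20: 20 <= 20 <= 28, this is the LCA
LCA = 20


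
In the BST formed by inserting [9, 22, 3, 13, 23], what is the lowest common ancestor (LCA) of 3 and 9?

Tree insertion order: [9, 22, 3, 13, 23]
Tree (level-order array): [9, 3, 22, None, None, 13, 23]
In a BST, the LCA of p=3, q=9 is the first node v on the
root-to-leaf path with p <= v <= q (go left if both < v, right if both > v).
Walk from root:
  at 9: 3 <= 9 <= 9, this is the LCA
LCA = 9


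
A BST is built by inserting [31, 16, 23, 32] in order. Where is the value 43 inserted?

Starting tree (level order): [31, 16, 32, None, 23]
Insertion path: 31 -> 32
Result: insert 43 as right child of 32
Final tree (level order): [31, 16, 32, None, 23, None, 43]


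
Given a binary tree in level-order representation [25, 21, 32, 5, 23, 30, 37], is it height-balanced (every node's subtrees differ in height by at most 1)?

Tree (level-order array): [25, 21, 32, 5, 23, 30, 37]
Definition: a tree is height-balanced if, at every node, |h(left) - h(right)| <= 1 (empty subtree has height -1).
Bottom-up per-node check:
  node 5: h_left=-1, h_right=-1, diff=0 [OK], height=0
  node 23: h_left=-1, h_right=-1, diff=0 [OK], height=0
  node 21: h_left=0, h_right=0, diff=0 [OK], height=1
  node 30: h_left=-1, h_right=-1, diff=0 [OK], height=0
  node 37: h_left=-1, h_right=-1, diff=0 [OK], height=0
  node 32: h_left=0, h_right=0, diff=0 [OK], height=1
  node 25: h_left=1, h_right=1, diff=0 [OK], height=2
All nodes satisfy the balance condition.
Result: Balanced


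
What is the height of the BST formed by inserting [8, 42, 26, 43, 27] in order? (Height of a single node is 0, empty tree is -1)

Insertion order: [8, 42, 26, 43, 27]
Tree (level-order array): [8, None, 42, 26, 43, None, 27]
Compute height bottom-up (empty subtree = -1):
  height(27) = 1 + max(-1, -1) = 0
  height(26) = 1 + max(-1, 0) = 1
  height(43) = 1 + max(-1, -1) = 0
  height(42) = 1 + max(1, 0) = 2
  height(8) = 1 + max(-1, 2) = 3
Height = 3


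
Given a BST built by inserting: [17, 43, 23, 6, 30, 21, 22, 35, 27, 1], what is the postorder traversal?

Tree insertion order: [17, 43, 23, 6, 30, 21, 22, 35, 27, 1]
Tree (level-order array): [17, 6, 43, 1, None, 23, None, None, None, 21, 30, None, 22, 27, 35]
Postorder traversal: [1, 6, 22, 21, 27, 35, 30, 23, 43, 17]


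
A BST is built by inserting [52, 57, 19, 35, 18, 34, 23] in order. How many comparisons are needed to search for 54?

Search path for 54: 52 -> 57
Found: False
Comparisons: 2


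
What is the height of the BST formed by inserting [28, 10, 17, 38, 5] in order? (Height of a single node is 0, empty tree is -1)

Insertion order: [28, 10, 17, 38, 5]
Tree (level-order array): [28, 10, 38, 5, 17]
Compute height bottom-up (empty subtree = -1):
  height(5) = 1 + max(-1, -1) = 0
  height(17) = 1 + max(-1, -1) = 0
  height(10) = 1 + max(0, 0) = 1
  height(38) = 1 + max(-1, -1) = 0
  height(28) = 1 + max(1, 0) = 2
Height = 2


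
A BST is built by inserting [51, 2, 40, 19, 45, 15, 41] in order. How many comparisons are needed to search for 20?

Search path for 20: 51 -> 2 -> 40 -> 19
Found: False
Comparisons: 4


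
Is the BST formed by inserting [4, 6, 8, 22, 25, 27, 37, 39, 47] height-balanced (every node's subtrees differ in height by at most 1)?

Tree (level-order array): [4, None, 6, None, 8, None, 22, None, 25, None, 27, None, 37, None, 39, None, 47]
Definition: a tree is height-balanced if, at every node, |h(left) - h(right)| <= 1 (empty subtree has height -1).
Bottom-up per-node check:
  node 47: h_left=-1, h_right=-1, diff=0 [OK], height=0
  node 39: h_left=-1, h_right=0, diff=1 [OK], height=1
  node 37: h_left=-1, h_right=1, diff=2 [FAIL (|-1-1|=2 > 1)], height=2
  node 27: h_left=-1, h_right=2, diff=3 [FAIL (|-1-2|=3 > 1)], height=3
  node 25: h_left=-1, h_right=3, diff=4 [FAIL (|-1-3|=4 > 1)], height=4
  node 22: h_left=-1, h_right=4, diff=5 [FAIL (|-1-4|=5 > 1)], height=5
  node 8: h_left=-1, h_right=5, diff=6 [FAIL (|-1-5|=6 > 1)], height=6
  node 6: h_left=-1, h_right=6, diff=7 [FAIL (|-1-6|=7 > 1)], height=7
  node 4: h_left=-1, h_right=7, diff=8 [FAIL (|-1-7|=8 > 1)], height=8
Node 37 violates the condition: |-1 - 1| = 2 > 1.
Result: Not balanced


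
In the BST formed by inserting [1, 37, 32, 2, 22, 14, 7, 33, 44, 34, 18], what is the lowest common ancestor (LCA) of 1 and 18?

Tree insertion order: [1, 37, 32, 2, 22, 14, 7, 33, 44, 34, 18]
Tree (level-order array): [1, None, 37, 32, 44, 2, 33, None, None, None, 22, None, 34, 14, None, None, None, 7, 18]
In a BST, the LCA of p=1, q=18 is the first node v on the
root-to-leaf path with p <= v <= q (go left if both < v, right if both > v).
Walk from root:
  at 1: 1 <= 1 <= 18, this is the LCA
LCA = 1


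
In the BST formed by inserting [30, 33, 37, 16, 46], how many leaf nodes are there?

Tree built from: [30, 33, 37, 16, 46]
Tree (level-order array): [30, 16, 33, None, None, None, 37, None, 46]
Rule: A leaf has 0 children.
Per-node child counts:
  node 30: 2 child(ren)
  node 16: 0 child(ren)
  node 33: 1 child(ren)
  node 37: 1 child(ren)
  node 46: 0 child(ren)
Matching nodes: [16, 46]
Count of leaf nodes: 2


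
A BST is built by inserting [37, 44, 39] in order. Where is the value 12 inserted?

Starting tree (level order): [37, None, 44, 39]
Insertion path: 37
Result: insert 12 as left child of 37
Final tree (level order): [37, 12, 44, None, None, 39]


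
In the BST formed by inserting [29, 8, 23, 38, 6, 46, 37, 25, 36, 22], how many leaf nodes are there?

Tree built from: [29, 8, 23, 38, 6, 46, 37, 25, 36, 22]
Tree (level-order array): [29, 8, 38, 6, 23, 37, 46, None, None, 22, 25, 36]
Rule: A leaf has 0 children.
Per-node child counts:
  node 29: 2 child(ren)
  node 8: 2 child(ren)
  node 6: 0 child(ren)
  node 23: 2 child(ren)
  node 22: 0 child(ren)
  node 25: 0 child(ren)
  node 38: 2 child(ren)
  node 37: 1 child(ren)
  node 36: 0 child(ren)
  node 46: 0 child(ren)
Matching nodes: [6, 22, 25, 36, 46]
Count of leaf nodes: 5


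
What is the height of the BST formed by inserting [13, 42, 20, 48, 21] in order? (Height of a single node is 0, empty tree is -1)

Insertion order: [13, 42, 20, 48, 21]
Tree (level-order array): [13, None, 42, 20, 48, None, 21]
Compute height bottom-up (empty subtree = -1):
  height(21) = 1 + max(-1, -1) = 0
  height(20) = 1 + max(-1, 0) = 1
  height(48) = 1 + max(-1, -1) = 0
  height(42) = 1 + max(1, 0) = 2
  height(13) = 1 + max(-1, 2) = 3
Height = 3


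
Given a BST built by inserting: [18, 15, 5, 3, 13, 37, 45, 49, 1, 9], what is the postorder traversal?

Tree insertion order: [18, 15, 5, 3, 13, 37, 45, 49, 1, 9]
Tree (level-order array): [18, 15, 37, 5, None, None, 45, 3, 13, None, 49, 1, None, 9]
Postorder traversal: [1, 3, 9, 13, 5, 15, 49, 45, 37, 18]


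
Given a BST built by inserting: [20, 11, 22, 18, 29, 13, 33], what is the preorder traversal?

Tree insertion order: [20, 11, 22, 18, 29, 13, 33]
Tree (level-order array): [20, 11, 22, None, 18, None, 29, 13, None, None, 33]
Preorder traversal: [20, 11, 18, 13, 22, 29, 33]


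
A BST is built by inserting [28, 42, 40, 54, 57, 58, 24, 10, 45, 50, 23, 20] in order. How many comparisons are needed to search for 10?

Search path for 10: 28 -> 24 -> 10
Found: True
Comparisons: 3


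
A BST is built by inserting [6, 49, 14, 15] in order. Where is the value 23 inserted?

Starting tree (level order): [6, None, 49, 14, None, None, 15]
Insertion path: 6 -> 49 -> 14 -> 15
Result: insert 23 as right child of 15
Final tree (level order): [6, None, 49, 14, None, None, 15, None, 23]


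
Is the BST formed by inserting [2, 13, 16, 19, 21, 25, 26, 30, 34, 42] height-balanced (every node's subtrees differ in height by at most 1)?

Tree (level-order array): [2, None, 13, None, 16, None, 19, None, 21, None, 25, None, 26, None, 30, None, 34, None, 42]
Definition: a tree is height-balanced if, at every node, |h(left) - h(right)| <= 1 (empty subtree has height -1).
Bottom-up per-node check:
  node 42: h_left=-1, h_right=-1, diff=0 [OK], height=0
  node 34: h_left=-1, h_right=0, diff=1 [OK], height=1
  node 30: h_left=-1, h_right=1, diff=2 [FAIL (|-1-1|=2 > 1)], height=2
  node 26: h_left=-1, h_right=2, diff=3 [FAIL (|-1-2|=3 > 1)], height=3
  node 25: h_left=-1, h_right=3, diff=4 [FAIL (|-1-3|=4 > 1)], height=4
  node 21: h_left=-1, h_right=4, diff=5 [FAIL (|-1-4|=5 > 1)], height=5
  node 19: h_left=-1, h_right=5, diff=6 [FAIL (|-1-5|=6 > 1)], height=6
  node 16: h_left=-1, h_right=6, diff=7 [FAIL (|-1-6|=7 > 1)], height=7
  node 13: h_left=-1, h_right=7, diff=8 [FAIL (|-1-7|=8 > 1)], height=8
  node 2: h_left=-1, h_right=8, diff=9 [FAIL (|-1-8|=9 > 1)], height=9
Node 30 violates the condition: |-1 - 1| = 2 > 1.
Result: Not balanced


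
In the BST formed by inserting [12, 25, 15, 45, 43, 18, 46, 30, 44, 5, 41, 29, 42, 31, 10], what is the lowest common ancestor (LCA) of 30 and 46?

Tree insertion order: [12, 25, 15, 45, 43, 18, 46, 30, 44, 5, 41, 29, 42, 31, 10]
Tree (level-order array): [12, 5, 25, None, 10, 15, 45, None, None, None, 18, 43, 46, None, None, 30, 44, None, None, 29, 41, None, None, None, None, 31, 42]
In a BST, the LCA of p=30, q=46 is the first node v on the
root-to-leaf path with p <= v <= q (go left if both < v, right if both > v).
Walk from root:
  at 12: both 30 and 46 > 12, go right
  at 25: both 30 and 46 > 25, go right
  at 45: 30 <= 45 <= 46, this is the LCA
LCA = 45


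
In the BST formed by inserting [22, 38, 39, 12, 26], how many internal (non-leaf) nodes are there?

Tree built from: [22, 38, 39, 12, 26]
Tree (level-order array): [22, 12, 38, None, None, 26, 39]
Rule: An internal node has at least one child.
Per-node child counts:
  node 22: 2 child(ren)
  node 12: 0 child(ren)
  node 38: 2 child(ren)
  node 26: 0 child(ren)
  node 39: 0 child(ren)
Matching nodes: [22, 38]
Count of internal (non-leaf) nodes: 2


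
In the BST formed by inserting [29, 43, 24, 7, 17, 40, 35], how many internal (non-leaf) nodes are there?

Tree built from: [29, 43, 24, 7, 17, 40, 35]
Tree (level-order array): [29, 24, 43, 7, None, 40, None, None, 17, 35]
Rule: An internal node has at least one child.
Per-node child counts:
  node 29: 2 child(ren)
  node 24: 1 child(ren)
  node 7: 1 child(ren)
  node 17: 0 child(ren)
  node 43: 1 child(ren)
  node 40: 1 child(ren)
  node 35: 0 child(ren)
Matching nodes: [29, 24, 7, 43, 40]
Count of internal (non-leaf) nodes: 5


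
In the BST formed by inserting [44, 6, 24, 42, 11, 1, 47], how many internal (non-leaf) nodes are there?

Tree built from: [44, 6, 24, 42, 11, 1, 47]
Tree (level-order array): [44, 6, 47, 1, 24, None, None, None, None, 11, 42]
Rule: An internal node has at least one child.
Per-node child counts:
  node 44: 2 child(ren)
  node 6: 2 child(ren)
  node 1: 0 child(ren)
  node 24: 2 child(ren)
  node 11: 0 child(ren)
  node 42: 0 child(ren)
  node 47: 0 child(ren)
Matching nodes: [44, 6, 24]
Count of internal (non-leaf) nodes: 3


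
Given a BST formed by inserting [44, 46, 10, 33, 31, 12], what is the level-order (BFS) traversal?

Tree insertion order: [44, 46, 10, 33, 31, 12]
Tree (level-order array): [44, 10, 46, None, 33, None, None, 31, None, 12]
BFS from the root, enqueuing left then right child of each popped node:
  queue [44] -> pop 44, enqueue [10, 46], visited so far: [44]
  queue [10, 46] -> pop 10, enqueue [33], visited so far: [44, 10]
  queue [46, 33] -> pop 46, enqueue [none], visited so far: [44, 10, 46]
  queue [33] -> pop 33, enqueue [31], visited so far: [44, 10, 46, 33]
  queue [31] -> pop 31, enqueue [12], visited so far: [44, 10, 46, 33, 31]
  queue [12] -> pop 12, enqueue [none], visited so far: [44, 10, 46, 33, 31, 12]
Result: [44, 10, 46, 33, 31, 12]
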